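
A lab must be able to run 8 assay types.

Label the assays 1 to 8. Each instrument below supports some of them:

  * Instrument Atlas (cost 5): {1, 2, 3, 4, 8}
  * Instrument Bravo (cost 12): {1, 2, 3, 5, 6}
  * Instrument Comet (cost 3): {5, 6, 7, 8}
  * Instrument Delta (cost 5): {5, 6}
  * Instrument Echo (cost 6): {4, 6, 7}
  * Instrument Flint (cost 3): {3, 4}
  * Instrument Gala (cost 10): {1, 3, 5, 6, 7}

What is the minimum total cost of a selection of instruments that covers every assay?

8

Atlas, Comet together cover every assay (Atlas ∪ Comet = {1, 2, 3, 4, 5, 6, 7, 8}); total cost 5 + 3 = 8.
No covering selection has total cost below 8.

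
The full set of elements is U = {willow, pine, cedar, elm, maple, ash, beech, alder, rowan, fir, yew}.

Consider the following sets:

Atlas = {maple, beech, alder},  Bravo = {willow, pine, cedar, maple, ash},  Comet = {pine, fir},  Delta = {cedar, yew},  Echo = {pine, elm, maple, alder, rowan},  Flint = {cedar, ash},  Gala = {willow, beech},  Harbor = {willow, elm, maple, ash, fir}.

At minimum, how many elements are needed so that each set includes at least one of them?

4

The 4 elements {cedar, beech, rowan, fir} hit every set.
No choice of 3 elements meets every set, so 4 is the minimum.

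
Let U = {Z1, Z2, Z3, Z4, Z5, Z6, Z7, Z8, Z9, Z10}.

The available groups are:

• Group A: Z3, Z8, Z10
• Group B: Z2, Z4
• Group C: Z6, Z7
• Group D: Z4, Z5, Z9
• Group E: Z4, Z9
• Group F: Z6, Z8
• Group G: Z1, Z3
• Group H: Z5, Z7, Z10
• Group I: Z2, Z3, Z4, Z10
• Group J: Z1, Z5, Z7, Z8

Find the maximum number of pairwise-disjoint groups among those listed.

4

B, F, G, H are pairwise disjoint (B={Z2,Z4}; F={Z6,Z8}; G={Z1,Z3}; H={Z5,Z7,Z10}).
Every remaining group overlaps one of these, and no 5 of the listed groups are pairwise disjoint, so 4 is the maximum.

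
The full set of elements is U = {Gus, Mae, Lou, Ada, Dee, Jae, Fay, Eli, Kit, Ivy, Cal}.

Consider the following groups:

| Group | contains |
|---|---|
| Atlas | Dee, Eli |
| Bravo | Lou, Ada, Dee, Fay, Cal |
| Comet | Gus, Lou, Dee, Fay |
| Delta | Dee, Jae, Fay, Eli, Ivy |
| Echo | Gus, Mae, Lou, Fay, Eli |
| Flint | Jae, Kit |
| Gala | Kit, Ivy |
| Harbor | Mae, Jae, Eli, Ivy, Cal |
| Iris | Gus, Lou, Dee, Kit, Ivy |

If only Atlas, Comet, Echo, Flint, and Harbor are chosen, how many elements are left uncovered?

Union of Atlas, Comet, Echo, Flint, Harbor = {Gus, Mae, Lou, Dee, Jae, Fay, Eli, Kit, Ivy, Cal}.
Not covered: Ada — 1 element.

1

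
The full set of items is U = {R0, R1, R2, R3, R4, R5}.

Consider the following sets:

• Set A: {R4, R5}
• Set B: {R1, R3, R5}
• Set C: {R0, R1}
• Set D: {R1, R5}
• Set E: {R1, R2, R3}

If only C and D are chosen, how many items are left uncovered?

Union of C, D = {R0, R1, R5}.
Not covered: R2, R3, R4 — 3 items.

3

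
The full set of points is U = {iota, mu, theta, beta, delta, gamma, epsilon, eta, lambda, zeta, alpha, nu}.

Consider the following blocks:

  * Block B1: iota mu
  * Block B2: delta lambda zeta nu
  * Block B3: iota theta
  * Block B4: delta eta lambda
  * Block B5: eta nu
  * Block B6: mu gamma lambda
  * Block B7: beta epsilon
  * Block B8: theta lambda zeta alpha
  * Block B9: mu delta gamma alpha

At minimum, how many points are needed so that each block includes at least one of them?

5

The 5 points {iota, beta, gamma, lambda, nu} hit every block.
No choice of 4 points meets every block, so 5 is the minimum.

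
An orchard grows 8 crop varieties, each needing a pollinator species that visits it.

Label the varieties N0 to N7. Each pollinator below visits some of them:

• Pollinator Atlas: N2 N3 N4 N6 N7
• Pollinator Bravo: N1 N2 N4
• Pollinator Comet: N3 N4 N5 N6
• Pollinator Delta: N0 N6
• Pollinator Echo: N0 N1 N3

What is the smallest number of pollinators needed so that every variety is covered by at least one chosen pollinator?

Take {Atlas, Comet, Echo}. Their union is {N0, N1, N2, N3, N4, N5, N6, N7}, which is all 8 varieties.
Only Comet contains N5, so Comet is forced; the remaining 4 varieties need at least 2 more pollinators (each remaining pollinator adds at most 2) — so at least 3 pollinators are needed, and 3 is optimal.

3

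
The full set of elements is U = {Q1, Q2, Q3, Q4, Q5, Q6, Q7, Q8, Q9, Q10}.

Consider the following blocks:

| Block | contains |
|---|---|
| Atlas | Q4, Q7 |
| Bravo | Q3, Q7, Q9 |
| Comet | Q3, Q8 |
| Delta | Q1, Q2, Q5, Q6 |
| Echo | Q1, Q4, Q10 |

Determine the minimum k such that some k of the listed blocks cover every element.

Bravo and Comet and Delta and Echo together: Bravo ∪ Comet ∪ Delta ∪ Echo = {Q1, Q2, Q3, Q4, Q5, Q6, Q7, Q8, Q9, Q10} — every element is covered.
Only Echo contains Q10, so Echo is forced; the remaining 7 elements need at least 3 more blocks (each remaining block adds at most 3) — so at least 4 blocks are needed, and 4 is optimal.

4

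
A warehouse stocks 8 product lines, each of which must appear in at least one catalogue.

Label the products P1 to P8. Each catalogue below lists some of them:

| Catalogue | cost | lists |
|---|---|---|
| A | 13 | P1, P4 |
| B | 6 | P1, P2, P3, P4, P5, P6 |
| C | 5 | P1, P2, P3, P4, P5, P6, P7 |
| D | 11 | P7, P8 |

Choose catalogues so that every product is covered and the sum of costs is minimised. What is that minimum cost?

C, D together cover every product (C ∪ D = {P1, P2, P3, P4, P5, P6, P7, P8}); total cost 5 + 11 = 16.
No covering selection has total cost below 16.

16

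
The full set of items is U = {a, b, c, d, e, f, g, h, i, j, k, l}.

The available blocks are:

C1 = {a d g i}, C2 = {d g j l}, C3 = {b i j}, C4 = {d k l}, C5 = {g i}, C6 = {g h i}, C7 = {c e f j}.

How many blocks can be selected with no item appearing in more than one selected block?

3

C4, C6, C7 are pairwise disjoint (C4={d,k,l}; C6={g,h,i}; C7={c,e,f,j}).
Every remaining block overlaps one of these, and no 4 of the listed blocks are pairwise disjoint, so 3 is the maximum.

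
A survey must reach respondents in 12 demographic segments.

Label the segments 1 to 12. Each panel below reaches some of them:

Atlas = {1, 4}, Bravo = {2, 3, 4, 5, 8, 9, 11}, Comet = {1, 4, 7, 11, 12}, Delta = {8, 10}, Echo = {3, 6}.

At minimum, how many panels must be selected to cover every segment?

4

Bravo and Comet and Delta and Echo together: Bravo ∪ Comet ∪ Delta ∪ Echo = {1, 2, 3, 4, 5, 6, 7, 8, 9, 10, 11, 12} — every segment is covered.
No 3 of the 5 panels cover everything (all 10 combinations miss at least one segment), so 4 is optimal.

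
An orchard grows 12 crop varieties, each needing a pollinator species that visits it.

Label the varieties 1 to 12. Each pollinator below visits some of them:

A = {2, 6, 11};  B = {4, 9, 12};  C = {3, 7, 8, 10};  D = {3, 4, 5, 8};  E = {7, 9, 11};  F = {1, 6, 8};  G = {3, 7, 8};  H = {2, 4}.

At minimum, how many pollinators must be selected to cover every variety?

A and B and C and D and F together: A ∪ B ∪ C ∪ D ∪ F = {1, 2, 3, 4, 5, 6, 7, 8, 9, 10, 11, 12} — every variety is covered.
No 4 of the 8 pollinators cover everything (all 70 combinations miss at least one variety), so 5 is optimal.

5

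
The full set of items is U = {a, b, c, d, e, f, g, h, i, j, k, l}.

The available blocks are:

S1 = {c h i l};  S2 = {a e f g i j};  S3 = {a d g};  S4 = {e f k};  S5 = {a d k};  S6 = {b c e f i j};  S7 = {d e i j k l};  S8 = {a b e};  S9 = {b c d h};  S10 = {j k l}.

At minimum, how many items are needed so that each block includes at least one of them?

Take T = {d, e, l}. Each listed block contains at least one of these, so T is a hitting set of size 3.
The blocks S1, S3, S4 are pairwise disjoint, so any hitting set needs a separate item for each — at least 3. Hence 3 is optimal.

3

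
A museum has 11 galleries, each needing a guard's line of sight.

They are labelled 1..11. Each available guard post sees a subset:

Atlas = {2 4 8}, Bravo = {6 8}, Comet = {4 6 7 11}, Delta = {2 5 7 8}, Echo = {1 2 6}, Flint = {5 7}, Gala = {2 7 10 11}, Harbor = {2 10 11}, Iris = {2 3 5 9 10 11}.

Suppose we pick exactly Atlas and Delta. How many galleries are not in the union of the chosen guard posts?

Union of Atlas, Delta = {2, 4, 5, 7, 8}.
Not covered: 1, 3, 6, 9, 10, 11 — 6 galleries.

6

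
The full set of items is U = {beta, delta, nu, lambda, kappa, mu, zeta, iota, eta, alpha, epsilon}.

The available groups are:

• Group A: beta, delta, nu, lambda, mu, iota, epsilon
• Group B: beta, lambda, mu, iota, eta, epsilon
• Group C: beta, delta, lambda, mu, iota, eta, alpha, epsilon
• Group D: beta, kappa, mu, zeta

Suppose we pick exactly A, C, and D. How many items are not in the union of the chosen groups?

Union of A, C, D = {beta, delta, nu, lambda, kappa, mu, zeta, iota, eta, alpha, epsilon} — that's every item, so 0 are uncovered.

0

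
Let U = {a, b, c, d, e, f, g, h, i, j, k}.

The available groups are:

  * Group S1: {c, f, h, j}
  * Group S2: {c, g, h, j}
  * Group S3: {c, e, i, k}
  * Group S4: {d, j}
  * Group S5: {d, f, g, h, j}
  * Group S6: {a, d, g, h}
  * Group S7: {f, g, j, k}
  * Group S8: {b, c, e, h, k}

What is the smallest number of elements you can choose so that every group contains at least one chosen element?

3

T = {c, d, f} meets every group (each contains at least one member of T), and |T| = 3.
No choice of 2 elements meets every group, so 3 is the minimum.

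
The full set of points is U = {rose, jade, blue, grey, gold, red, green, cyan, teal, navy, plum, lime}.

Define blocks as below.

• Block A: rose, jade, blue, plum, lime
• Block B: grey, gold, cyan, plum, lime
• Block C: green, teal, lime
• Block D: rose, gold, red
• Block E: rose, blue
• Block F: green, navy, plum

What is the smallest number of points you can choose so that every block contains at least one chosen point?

3

H = {rose, gold, green} meets every block (each contains at least one member of H), and |H| = 3.
No choice of 2 points meets every block, so 3 is the minimum.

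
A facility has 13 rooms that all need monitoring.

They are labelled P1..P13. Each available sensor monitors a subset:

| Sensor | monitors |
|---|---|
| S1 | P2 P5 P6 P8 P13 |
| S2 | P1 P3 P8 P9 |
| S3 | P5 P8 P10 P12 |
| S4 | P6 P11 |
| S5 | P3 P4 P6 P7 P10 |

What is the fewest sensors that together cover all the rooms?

5

S1 and S2 and S3 and S4 and S5 together: S1 ∪ S2 ∪ S3 ∪ S4 ∪ S5 = {P1, P2, P3, P4, P5, P6, P7, P8, P9, P10, P11, P12, P13} — every room is covered.
No 4 of the 5 sensors cover everything (all 5 combinations miss at least one room), so 5 is optimal.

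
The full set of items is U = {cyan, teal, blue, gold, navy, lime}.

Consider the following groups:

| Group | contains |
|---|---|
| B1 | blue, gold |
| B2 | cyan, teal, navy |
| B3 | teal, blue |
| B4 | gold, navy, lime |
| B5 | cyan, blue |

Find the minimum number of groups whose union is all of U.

3

B2, B4, and B5 cover everything between them: the union {cyan, teal, blue, gold, navy, lime} is all of U.
Only B4 contains lime, so B4 is forced; the remaining 3 items need at least 2 more groups (each remaining group adds at most 2) — so at least 3 groups are needed, and 3 is optimal.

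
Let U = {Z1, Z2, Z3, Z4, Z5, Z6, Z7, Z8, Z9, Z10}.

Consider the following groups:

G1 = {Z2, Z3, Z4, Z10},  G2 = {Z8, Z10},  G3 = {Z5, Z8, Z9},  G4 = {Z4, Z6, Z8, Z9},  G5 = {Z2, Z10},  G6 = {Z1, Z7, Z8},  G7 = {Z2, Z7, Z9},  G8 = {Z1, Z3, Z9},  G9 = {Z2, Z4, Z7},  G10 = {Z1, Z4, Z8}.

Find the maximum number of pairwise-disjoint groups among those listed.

G2, G8, G9 are pairwise disjoint (G2={Z8,Z10}; G8={Z1,Z3,Z9}; G9={Z2,Z4,Z7}).
Every remaining group overlaps one of these, and no 4 of the listed groups are pairwise disjoint, so 3 is the maximum.

3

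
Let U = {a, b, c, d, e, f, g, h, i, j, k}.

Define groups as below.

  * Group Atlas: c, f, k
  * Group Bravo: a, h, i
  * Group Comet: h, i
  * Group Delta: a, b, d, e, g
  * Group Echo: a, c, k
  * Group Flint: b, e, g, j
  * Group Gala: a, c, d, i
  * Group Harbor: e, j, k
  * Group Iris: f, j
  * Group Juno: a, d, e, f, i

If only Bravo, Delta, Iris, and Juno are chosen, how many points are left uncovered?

2

Union of Bravo, Delta, Iris, Juno = {a, b, d, e, f, g, h, i, j}.
Not covered: c, k — 2 points.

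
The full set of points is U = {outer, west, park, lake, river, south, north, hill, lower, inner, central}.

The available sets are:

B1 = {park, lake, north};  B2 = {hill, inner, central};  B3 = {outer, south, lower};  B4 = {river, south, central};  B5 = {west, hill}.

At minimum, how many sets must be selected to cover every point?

B1 and B2 and B3 and B4 and B5 together: B1 ∪ B2 ∪ B3 ∪ B4 ∪ B5 = {outer, west, park, lake, river, south, north, hill, lower, inner, central} — every point is covered.
No 4 of the 5 sets cover everything (all 5 combinations miss at least one point), so 5 is optimal.

5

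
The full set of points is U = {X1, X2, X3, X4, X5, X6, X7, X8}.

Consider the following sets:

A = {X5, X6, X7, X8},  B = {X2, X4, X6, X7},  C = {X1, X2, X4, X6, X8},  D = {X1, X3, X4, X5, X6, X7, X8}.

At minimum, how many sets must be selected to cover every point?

B and D together: B ∪ D = {X1, X2, X3, X4, X5, X6, X7, X8} — every point is covered.
No single set has all 8 points (the largest, D, has 7), so 2 is optimal.

2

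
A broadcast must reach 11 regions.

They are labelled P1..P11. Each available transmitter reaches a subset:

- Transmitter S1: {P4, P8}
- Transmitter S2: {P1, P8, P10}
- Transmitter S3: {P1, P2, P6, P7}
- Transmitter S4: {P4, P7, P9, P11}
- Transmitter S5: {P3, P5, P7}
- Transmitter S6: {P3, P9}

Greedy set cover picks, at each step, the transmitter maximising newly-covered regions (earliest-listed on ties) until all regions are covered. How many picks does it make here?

4

Greedy: pick S3 (covers 4 new) → pick S4 (covers 3 new) → pick S2 (covers 2 new) → pick S5 (covers 2 new). Total picks: 4.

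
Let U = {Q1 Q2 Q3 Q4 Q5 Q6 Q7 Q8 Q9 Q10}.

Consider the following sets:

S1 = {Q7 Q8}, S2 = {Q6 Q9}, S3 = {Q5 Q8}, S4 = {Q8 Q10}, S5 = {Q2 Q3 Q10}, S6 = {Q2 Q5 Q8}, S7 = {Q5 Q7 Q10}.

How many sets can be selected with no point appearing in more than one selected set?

S2, S3, S5 are pairwise disjoint (S2={Q6,Q9}; S3={Q5,Q8}; S5={Q2,Q3,Q10}).
Every remaining set overlaps one of these, and no 4 of the listed sets are pairwise disjoint, so 3 is the maximum.

3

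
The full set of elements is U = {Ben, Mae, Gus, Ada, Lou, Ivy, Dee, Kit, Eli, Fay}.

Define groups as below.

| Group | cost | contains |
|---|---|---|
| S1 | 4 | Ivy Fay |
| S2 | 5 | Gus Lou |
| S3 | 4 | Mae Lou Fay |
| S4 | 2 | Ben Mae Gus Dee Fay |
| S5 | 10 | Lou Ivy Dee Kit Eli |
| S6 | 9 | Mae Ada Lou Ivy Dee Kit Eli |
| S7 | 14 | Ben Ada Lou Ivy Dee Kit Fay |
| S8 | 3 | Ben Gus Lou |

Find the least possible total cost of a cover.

S4, S6 together cover every element (S4 ∪ S6 = {Ben, Mae, Gus, Ada, Lou, Ivy, Dee, Kit, Eli, Fay}); total cost 2 + 9 = 11.
No covering selection has total cost below 11.

11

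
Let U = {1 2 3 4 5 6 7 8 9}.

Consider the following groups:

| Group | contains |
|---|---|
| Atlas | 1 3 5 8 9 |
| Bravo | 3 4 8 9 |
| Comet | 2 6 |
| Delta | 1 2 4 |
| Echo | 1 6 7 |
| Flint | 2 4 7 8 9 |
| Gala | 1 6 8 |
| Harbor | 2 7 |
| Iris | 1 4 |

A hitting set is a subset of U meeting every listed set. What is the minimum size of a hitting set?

The 3 points {1, 2, 9} hit every group.
No choice of 2 points meets every group, so 3 is the minimum.

3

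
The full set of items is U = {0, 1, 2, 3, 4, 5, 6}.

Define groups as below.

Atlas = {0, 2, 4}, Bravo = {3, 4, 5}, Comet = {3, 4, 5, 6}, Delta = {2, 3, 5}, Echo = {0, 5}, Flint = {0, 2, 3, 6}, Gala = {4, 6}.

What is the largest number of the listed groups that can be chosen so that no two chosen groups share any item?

2

Echo, Gala are pairwise disjoint (Echo={0,5}; Gala={4,6}).
Every remaining group overlaps one of these, and no 3 of the listed groups are pairwise disjoint, so 2 is the maximum.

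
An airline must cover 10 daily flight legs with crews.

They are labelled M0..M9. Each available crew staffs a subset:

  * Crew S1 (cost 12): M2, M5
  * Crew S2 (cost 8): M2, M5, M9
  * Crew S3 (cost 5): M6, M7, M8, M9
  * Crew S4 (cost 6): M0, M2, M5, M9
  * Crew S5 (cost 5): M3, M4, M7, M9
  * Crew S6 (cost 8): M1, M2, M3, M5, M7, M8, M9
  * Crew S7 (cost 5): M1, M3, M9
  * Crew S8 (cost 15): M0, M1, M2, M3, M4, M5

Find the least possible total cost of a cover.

S3, S8 together cover every leg (S3 ∪ S8 = {M0, M1, M2, M3, M4, M5, M6, M7, M8, M9}); total cost 5 + 15 = 20.
The greedy pick S6, S3, S5, S4 costs 24; no covering selection beats 20.

20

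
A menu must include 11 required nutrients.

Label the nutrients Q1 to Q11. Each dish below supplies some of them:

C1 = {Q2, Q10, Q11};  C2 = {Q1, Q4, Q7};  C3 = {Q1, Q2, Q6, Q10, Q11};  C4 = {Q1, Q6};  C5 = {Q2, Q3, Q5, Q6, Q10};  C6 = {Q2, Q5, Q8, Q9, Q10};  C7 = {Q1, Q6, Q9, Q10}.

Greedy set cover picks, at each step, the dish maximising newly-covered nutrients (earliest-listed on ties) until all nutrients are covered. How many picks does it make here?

4

Greedy: pick C3 (covers 5 new) → pick C6 (covers 3 new) → pick C2 (covers 2 new) → pick C5 (covers 1 new). Total picks: 4.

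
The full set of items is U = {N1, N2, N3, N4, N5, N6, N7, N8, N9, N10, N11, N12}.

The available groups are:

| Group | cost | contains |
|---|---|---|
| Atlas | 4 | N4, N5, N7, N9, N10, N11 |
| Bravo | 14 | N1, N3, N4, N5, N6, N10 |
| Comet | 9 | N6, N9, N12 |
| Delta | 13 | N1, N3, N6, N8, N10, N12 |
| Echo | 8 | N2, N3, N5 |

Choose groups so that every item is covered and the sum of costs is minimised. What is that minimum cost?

Atlas, Delta, Echo together cover every item (Atlas ∪ Delta ∪ Echo = {N1, N2, N3, N4, N5, N6, N7, N8, N9, N10, N11, N12}); total cost 4 + 13 + 8 = 25.
No covering selection has total cost below 25.

25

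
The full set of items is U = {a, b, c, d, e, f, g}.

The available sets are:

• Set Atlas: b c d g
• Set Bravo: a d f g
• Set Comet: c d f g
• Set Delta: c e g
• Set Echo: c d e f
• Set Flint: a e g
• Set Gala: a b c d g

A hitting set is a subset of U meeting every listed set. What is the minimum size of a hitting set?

H = {e, g} meets every set (each contains at least one member of H), and |H| = 2.
No single item lies in every set, so at least 2 are needed and 2 is optimal.

2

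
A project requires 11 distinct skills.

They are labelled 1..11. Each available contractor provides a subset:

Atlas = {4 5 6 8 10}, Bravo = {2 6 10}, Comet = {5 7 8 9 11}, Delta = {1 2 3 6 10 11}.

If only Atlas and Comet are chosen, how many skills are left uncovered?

3

Union of Atlas, Comet = {4, 5, 6, 7, 8, 9, 10, 11}.
Not covered: 1, 2, 3 — 3 skills.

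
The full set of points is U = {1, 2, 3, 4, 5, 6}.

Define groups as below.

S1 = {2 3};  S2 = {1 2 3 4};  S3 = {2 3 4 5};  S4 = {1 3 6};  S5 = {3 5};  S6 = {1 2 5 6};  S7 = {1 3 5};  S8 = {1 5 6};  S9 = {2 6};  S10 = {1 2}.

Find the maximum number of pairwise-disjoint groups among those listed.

2

S7, S9 are pairwise disjoint (S7={1,3,5}; S9={2,6}).
Every remaining group overlaps one of these, and no 3 of the listed groups are pairwise disjoint, so 2 is the maximum.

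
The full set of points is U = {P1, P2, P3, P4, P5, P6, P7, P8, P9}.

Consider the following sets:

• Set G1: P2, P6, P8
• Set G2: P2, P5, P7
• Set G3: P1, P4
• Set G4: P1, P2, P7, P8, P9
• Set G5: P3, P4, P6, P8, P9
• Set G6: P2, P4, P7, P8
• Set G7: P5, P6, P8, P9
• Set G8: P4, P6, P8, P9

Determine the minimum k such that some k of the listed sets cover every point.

3

Take {G2, G3, G5}. Their union is {P1, P2, P3, P4, P5, P6, P7, P8, P9}, which is all 9 points.
Only G5 contains P3, so G5 is forced; the remaining 4 points need at least 2 more sets (each remaining set adds at most 3) — so at least 3 sets are needed, and 3 is optimal.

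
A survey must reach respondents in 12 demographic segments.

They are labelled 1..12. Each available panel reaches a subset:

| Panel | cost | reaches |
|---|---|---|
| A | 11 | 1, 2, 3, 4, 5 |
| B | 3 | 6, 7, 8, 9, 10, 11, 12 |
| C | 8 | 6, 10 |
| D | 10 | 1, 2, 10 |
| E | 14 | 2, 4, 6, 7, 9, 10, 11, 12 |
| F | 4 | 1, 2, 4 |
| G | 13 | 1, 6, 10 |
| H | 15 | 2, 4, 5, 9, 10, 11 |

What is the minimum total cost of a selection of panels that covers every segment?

14

A, B together cover every segment (A ∪ B = {1, 2, 3, 4, 5, 6, 7, 8, 9, 10, 11, 12}); total cost 11 + 3 = 14.
The greedy pick B, F, A costs 18; no covering selection beats 14.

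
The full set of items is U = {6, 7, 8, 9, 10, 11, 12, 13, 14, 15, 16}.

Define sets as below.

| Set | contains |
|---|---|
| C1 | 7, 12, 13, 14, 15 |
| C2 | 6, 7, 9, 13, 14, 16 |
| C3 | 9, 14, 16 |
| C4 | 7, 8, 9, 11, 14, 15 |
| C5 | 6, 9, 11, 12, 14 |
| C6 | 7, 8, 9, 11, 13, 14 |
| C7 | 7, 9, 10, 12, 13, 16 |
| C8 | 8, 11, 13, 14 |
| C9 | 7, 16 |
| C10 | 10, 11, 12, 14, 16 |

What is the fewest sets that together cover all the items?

3

Take {C2, C4, C10}. Their union is {6, 7, 8, 9, 10, 11, 12, 13, 14, 15, 16}, which is all 11 items.
No 2 of the 10 sets cover everything (all 45 combinations miss at least one item), so 3 is optimal.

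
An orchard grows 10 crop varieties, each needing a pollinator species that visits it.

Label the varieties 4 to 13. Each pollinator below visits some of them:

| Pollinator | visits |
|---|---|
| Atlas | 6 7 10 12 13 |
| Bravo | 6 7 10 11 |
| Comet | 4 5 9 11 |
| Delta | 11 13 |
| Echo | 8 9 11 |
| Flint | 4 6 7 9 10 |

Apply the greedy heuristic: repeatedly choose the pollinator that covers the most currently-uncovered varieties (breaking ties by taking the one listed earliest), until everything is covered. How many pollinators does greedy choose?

3

Greedy: pick Atlas (covers 5 new) → pick Comet (covers 4 new) → pick Echo (covers 1 new). Total picks: 3.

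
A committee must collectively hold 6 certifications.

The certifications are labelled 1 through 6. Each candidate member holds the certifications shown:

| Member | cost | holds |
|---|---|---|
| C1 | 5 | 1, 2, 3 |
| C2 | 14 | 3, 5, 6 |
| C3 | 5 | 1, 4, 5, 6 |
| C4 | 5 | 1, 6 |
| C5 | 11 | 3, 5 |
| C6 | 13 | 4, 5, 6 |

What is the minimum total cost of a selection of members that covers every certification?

10

C1, C3 together cover every certification (C1 ∪ C3 = {1, 2, 3, 4, 5, 6}); total cost 5 + 5 = 10.
No covering selection has total cost below 10.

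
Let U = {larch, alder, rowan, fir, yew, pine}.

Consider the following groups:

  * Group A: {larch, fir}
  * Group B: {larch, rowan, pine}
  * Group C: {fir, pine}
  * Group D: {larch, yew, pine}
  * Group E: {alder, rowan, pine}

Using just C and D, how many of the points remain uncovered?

Union of C, D = {larch, fir, yew, pine}.
Not covered: alder, rowan — 2 points.

2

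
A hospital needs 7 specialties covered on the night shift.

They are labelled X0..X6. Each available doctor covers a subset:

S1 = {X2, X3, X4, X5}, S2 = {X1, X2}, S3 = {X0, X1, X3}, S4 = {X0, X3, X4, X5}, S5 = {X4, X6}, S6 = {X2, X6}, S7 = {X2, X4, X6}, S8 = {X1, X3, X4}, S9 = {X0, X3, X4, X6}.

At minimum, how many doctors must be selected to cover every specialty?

3

Take {S1, S3, S9}. Their union is {X0, X1, X2, X3, X4, X5, X6}, which is all 7 specialties.
No 2 of the 9 doctors cover everything (all 36 combinations miss at least one specialty), so 3 is optimal.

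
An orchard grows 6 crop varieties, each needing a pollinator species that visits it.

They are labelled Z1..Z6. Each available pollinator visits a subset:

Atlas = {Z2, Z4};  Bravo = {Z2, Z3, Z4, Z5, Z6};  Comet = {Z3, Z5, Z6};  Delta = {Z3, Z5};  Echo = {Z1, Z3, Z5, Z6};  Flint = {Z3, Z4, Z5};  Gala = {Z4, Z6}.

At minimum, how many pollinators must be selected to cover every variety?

Take {Bravo, Echo}. Their union is {Z1, Z2, Z3, Z4, Z5, Z6}, which is all 6 varieties.
No single pollinator has all 6 varieties (the largest, Bravo, has 5), so 2 is optimal.

2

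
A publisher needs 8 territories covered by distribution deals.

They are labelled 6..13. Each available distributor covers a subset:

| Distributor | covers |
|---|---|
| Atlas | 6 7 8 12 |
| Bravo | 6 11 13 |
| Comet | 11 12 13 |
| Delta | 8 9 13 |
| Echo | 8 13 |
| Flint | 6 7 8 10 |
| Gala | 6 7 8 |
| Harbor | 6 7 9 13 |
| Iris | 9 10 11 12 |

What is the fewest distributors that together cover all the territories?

3

Echo and Flint and Iris together: Echo ∪ Flint ∪ Iris = {6, 7, 8, 9, 10, 11, 12, 13} — every territory is covered.
No 2 of the 9 distributors cover everything (all 36 combinations miss at least one territory), so 3 is optimal.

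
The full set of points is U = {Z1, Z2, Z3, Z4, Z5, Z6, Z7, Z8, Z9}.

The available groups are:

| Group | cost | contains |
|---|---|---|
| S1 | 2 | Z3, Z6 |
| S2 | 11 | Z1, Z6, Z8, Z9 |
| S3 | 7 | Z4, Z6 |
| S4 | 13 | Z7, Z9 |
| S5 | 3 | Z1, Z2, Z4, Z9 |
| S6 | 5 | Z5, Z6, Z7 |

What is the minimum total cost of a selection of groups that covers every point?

S1, S2, S5, S6 together cover every point (S1 ∪ S2 ∪ S5 ∪ S6 = {Z1, Z2, Z3, Z4, Z5, Z6, Z7, Z8, Z9}); total cost 2 + 11 + 3 + 5 = 21.
No covering selection has total cost below 21.

21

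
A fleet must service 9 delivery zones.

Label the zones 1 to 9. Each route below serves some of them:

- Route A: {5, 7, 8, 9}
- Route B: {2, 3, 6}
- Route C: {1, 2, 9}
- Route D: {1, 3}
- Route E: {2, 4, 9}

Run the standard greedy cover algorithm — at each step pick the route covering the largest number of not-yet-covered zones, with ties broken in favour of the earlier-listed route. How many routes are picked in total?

Greedy: pick A (covers 4 new) → pick B (covers 3 new) → pick C (covers 1 new) → pick E (covers 1 new). Total picks: 4.

4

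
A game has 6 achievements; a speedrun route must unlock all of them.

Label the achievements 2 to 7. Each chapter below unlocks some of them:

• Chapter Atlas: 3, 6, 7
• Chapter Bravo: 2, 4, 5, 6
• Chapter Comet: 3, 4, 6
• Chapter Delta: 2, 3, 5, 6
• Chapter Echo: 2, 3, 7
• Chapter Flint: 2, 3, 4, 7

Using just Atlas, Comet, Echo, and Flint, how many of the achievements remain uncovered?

Union of Atlas, Comet, Echo, Flint = {2, 3, 4, 6, 7}.
Not covered: 5 — 1 achievement.

1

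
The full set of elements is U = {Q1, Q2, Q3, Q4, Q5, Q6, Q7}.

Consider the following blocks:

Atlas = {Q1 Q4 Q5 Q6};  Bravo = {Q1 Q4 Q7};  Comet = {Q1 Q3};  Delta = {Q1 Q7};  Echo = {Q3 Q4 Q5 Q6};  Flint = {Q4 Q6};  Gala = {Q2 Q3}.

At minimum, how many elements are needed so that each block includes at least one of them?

Take H = {Q1, Q2, Q6}. Each listed block contains at least one of these, so H is a hitting set of size 3.
The blocks Delta, Flint, Gala are pairwise disjoint, so any hitting set needs a separate element for each — at least 3. Hence 3 is optimal.

3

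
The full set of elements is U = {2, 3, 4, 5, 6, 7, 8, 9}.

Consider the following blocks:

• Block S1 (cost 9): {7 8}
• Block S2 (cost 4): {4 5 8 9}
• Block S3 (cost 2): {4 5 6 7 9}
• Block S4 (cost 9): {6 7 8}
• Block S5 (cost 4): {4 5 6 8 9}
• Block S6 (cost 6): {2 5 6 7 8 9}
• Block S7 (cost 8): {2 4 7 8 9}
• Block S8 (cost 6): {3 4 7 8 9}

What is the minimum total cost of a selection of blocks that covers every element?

12

S6, S8 together cover every element (S6 ∪ S8 = {2, 3, 4, 5, 6, 7, 8, 9}); total cost 6 + 6 = 12.
The greedy pick S3, S6, S8 costs 14; no covering selection beats 12.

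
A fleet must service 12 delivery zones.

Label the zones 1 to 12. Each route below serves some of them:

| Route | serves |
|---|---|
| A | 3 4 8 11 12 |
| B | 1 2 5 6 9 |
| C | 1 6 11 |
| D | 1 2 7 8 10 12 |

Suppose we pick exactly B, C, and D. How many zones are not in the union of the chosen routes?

Union of B, C, D = {1, 2, 5, 6, 7, 8, 9, 10, 11, 12}.
Not covered: 3, 4 — 2 zones.

2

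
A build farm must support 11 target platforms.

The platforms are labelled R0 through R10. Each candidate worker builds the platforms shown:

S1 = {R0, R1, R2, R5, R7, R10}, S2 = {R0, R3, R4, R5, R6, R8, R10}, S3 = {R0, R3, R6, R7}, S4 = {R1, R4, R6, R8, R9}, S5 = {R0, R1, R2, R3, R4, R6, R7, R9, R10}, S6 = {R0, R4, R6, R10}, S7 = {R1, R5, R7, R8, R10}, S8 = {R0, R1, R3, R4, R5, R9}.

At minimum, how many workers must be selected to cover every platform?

2

Take {S2, S5}. Their union is {R0, R1, R2, R3, R4, R5, R6, R7, R8, R9, R10}, which is all 11 platforms.
No single worker has all 11 platforms (the largest, S5, has 9), so 2 is optimal.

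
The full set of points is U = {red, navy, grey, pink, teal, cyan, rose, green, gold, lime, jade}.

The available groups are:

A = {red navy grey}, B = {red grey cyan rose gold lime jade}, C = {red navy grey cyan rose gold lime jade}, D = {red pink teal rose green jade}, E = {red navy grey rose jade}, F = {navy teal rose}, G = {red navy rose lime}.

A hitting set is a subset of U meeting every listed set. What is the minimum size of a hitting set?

The 2 points {red, navy} hit every group.
No single point lies in every group, so at least 2 are needed and 2 is optimal.

2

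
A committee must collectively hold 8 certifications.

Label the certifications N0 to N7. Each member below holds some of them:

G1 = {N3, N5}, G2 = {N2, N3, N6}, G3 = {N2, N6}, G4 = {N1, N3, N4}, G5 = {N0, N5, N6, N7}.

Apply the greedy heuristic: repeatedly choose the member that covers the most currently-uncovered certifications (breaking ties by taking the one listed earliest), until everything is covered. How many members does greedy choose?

Greedy: pick G5 (covers 4 new) → pick G4 (covers 3 new) → pick G2 (covers 1 new). Total picks: 3.

3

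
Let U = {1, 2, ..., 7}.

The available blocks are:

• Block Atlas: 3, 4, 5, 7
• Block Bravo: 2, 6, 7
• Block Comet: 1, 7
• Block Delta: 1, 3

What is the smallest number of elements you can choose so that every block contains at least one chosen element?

2

H = {1, 7} meets every block (each contains at least one member of H), and |H| = 2.
The blocks Bravo, Delta are pairwise disjoint, so any hitting set needs a separate element for each — at least 2. Hence 2 is optimal.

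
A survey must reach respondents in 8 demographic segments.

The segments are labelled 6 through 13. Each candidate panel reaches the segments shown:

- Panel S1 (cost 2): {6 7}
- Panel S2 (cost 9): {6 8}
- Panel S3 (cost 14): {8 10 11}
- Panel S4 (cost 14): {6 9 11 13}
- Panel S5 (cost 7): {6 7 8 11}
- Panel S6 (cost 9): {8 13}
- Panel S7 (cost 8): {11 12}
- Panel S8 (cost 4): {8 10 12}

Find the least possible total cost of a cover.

20

S1, S4, S8 together cover every segment (S1 ∪ S4 ∪ S8 = {6, 7, 8, 9, 10, 11, 12, 13}); total cost 2 + 14 + 4 = 20.
No covering selection has total cost below 20.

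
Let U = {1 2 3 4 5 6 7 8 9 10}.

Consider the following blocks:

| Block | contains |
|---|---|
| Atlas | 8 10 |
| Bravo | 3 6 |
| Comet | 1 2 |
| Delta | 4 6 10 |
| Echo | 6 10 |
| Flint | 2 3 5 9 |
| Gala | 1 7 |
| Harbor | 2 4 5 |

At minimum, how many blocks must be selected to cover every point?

4

Atlas and Delta and Flint and Gala together: Atlas ∪ Delta ∪ Flint ∪ Gala = {1, 2, 3, 4, 5, 6, 7, 8, 9, 10} — every point is covered.
No 3 of the 8 blocks cover everything (all 56 combinations miss at least one point), so 4 is optimal.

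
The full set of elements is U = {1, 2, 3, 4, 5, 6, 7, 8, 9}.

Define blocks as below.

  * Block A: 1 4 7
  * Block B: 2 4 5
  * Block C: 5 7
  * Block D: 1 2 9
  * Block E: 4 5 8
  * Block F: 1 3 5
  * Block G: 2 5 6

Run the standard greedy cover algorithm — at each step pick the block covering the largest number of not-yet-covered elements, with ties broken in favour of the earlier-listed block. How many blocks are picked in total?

Greedy: pick A (covers 3 new) → pick G (covers 3 new) → pick D (covers 1 new) → pick E (covers 1 new) → pick F (covers 1 new). Total picks: 5.

5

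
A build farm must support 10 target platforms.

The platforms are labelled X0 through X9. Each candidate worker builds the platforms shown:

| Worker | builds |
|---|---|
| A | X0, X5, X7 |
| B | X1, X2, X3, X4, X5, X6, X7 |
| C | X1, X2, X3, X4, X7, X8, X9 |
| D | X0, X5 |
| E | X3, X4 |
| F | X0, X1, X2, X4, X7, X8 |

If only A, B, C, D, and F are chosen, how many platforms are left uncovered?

0

Union of A, B, C, D, F = {X0, X1, X2, X3, X4, X5, X6, X7, X8, X9} — that's every platform, so 0 are uncovered.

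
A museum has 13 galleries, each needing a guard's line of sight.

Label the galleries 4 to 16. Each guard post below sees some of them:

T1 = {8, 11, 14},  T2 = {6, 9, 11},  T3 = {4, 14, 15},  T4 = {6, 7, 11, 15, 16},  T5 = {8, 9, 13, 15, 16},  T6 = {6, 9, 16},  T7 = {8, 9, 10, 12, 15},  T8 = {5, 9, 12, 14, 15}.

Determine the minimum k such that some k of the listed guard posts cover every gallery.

Take {T3, T4, T5, T7, T8}. Their union is {4, 5, 6, 7, 8, 9, 10, 11, 12, 13, 14, 15, 16}, which is all 13 galleries.
No 4 of the 8 guard posts cover everything (all 70 combinations miss at least one gallery), so 5 is optimal.

5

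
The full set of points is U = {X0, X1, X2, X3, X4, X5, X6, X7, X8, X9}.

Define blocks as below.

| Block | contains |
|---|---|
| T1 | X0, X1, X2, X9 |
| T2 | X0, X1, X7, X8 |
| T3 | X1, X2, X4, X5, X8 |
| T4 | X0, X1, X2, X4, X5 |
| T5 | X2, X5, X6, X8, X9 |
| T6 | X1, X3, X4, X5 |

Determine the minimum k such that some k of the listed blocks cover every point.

Take {T2, T5, T6}. Their union is {X0, X1, X2, X3, X4, X5, X6, X7, X8, X9}, which is all 10 points.
Only T6 contains X3, so T6 is forced; the remaining 6 points need at least 2 more blocks (each remaining block adds at most 4) — so at least 3 blocks are needed, and 3 is optimal.

3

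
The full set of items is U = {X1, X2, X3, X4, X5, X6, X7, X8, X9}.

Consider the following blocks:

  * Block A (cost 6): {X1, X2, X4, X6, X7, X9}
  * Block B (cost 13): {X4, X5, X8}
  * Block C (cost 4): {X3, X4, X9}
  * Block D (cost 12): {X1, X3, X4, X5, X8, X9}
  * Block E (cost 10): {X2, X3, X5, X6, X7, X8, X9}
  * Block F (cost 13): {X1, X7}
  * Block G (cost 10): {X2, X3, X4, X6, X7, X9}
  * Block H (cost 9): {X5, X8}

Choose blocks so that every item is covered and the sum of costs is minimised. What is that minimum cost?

16

A, E together cover every item (A ∪ E = {X1, X2, X3, X4, X5, X6, X7, X8, X9}); total cost 6 + 10 = 16.
No covering selection has total cost below 16.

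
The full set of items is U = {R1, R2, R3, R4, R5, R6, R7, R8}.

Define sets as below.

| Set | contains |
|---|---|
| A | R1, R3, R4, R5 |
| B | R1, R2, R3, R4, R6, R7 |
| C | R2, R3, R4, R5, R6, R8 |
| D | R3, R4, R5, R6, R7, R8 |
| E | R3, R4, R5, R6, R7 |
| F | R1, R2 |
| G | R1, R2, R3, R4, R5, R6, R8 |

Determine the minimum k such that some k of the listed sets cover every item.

2

D and G cover everything between them: the union {R1, R2, R3, R4, R5, R6, R7, R8} is all of U.
No single set has all 8 items (the largest, G, has 7), so 2 is optimal.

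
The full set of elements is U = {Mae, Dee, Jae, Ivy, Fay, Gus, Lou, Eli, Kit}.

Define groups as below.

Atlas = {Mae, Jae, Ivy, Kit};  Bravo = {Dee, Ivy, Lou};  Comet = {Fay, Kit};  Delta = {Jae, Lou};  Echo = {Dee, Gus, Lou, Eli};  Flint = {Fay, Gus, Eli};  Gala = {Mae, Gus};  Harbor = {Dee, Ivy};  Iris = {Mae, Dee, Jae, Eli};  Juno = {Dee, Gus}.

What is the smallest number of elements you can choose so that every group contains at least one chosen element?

The 4 elements {Dee, Gus, Lou, Kit} hit every group.
The groups Comet, Delta, Gala, Harbor are pairwise disjoint, so any hitting set needs a separate element for each — at least 4. Hence 4 is optimal.

4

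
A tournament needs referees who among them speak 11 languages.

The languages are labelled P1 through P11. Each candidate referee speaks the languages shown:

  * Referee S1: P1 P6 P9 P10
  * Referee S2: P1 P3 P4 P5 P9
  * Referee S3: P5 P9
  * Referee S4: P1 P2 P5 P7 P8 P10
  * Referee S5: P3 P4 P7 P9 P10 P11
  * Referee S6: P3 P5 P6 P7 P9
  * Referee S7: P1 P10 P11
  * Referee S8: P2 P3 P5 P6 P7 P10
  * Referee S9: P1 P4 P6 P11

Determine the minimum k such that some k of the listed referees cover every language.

S4 and S5 and S9 together: S4 ∪ S5 ∪ S9 = {P1, P2, P3, P4, P5, P6, P7, P8, P9, P10, P11} — every language is covered.
Only S4 contains P8, so S4 is forced; the remaining 5 languages need at least 2 more referees (each remaining referee adds at most 4) — so at least 3 referees are needed, and 3 is optimal.

3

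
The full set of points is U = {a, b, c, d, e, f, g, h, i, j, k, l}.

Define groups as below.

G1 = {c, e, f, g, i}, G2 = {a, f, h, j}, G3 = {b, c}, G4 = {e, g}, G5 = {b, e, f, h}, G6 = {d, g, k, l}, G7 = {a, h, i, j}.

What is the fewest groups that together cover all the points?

G1, G5, G6, and G7 cover everything between them: the union {a, b, c, d, e, f, g, h, i, j, k, l} is all of U.
No 3 of the 7 groups cover everything (all 35 combinations miss at least one point), so 4 is optimal.

4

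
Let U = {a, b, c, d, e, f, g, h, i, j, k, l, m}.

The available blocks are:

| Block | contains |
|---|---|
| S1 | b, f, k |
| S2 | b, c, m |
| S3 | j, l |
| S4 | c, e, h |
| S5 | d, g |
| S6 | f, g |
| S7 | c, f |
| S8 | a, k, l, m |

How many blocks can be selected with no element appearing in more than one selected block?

S1, S3, S4, S5 are pairwise disjoint (S1={b,f,k}; S3={j,l}; S4={c,e,h}; S5={d,g}).
Every remaining block overlaps one of these, and no 5 of the listed blocks are pairwise disjoint, so 4 is the maximum.

4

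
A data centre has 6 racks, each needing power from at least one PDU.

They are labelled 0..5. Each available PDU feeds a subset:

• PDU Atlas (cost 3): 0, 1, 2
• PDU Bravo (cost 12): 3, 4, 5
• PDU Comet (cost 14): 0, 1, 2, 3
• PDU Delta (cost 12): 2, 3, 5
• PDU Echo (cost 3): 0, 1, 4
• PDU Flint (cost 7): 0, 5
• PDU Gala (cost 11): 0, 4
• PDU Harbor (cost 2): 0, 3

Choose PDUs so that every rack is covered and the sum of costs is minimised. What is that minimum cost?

Delta, Echo together cover every rack (Delta ∪ Echo = {0, 1, 2, 3, 4, 5}); total cost 12 + 3 = 15.
No covering selection has total cost below 15.

15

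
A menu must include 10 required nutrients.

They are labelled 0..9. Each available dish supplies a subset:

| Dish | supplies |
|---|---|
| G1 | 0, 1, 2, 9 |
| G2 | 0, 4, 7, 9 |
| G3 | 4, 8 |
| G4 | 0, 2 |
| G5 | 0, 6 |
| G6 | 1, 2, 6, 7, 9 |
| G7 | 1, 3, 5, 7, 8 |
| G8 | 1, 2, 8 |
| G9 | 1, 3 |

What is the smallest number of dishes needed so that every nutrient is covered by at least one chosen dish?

Take {G2, G6, G7}. Their union is {0, 1, 2, 3, 4, 5, 6, 7, 8, 9}, which is all 10 nutrients.
Only G7 contains 5, so G7 is forced; the remaining 5 nutrients need at least 2 more dishes (each remaining dish adds at most 3) — so at least 3 dishes are needed, and 3 is optimal.

3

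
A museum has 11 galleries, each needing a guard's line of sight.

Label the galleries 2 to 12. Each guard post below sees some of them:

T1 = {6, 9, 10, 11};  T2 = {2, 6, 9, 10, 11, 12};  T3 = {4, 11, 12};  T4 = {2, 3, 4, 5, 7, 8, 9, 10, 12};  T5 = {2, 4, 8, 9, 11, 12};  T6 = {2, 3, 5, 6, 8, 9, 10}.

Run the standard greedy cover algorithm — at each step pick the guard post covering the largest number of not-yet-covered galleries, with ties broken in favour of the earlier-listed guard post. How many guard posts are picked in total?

Greedy: pick T4 (covers 9 new) → pick T1 (covers 2 new). Total picks: 2.

2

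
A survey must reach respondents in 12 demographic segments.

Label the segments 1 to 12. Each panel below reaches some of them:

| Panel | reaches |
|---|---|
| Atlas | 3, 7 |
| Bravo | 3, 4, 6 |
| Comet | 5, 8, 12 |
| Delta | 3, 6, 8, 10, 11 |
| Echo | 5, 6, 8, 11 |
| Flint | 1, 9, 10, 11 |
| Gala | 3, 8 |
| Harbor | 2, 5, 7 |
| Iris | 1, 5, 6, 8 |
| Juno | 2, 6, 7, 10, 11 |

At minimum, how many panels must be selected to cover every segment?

4

Take {Bravo, Comet, Flint, Juno}. Their union is {1, 2, 3, 4, 5, 6, 7, 8, 9, 10, 11, 12}, which is all 12 segments.
Only Bravo contains 4, so Bravo is forced; the remaining 9 segments need at least 3 more panels (each remaining panel adds at most 4) — so at least 4 panels are needed, and 4 is optimal.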